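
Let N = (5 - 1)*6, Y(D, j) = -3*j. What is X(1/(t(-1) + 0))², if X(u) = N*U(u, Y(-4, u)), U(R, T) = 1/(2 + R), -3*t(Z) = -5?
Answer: 14400/169 ≈ 85.207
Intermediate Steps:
t(Z) = 5/3 (t(Z) = -⅓*(-5) = 5/3)
N = 24 (N = 4*6 = 24)
X(u) = 24/(2 + u)
X(1/(t(-1) + 0))² = (24/(2 + 1/(5/3 + 0)))² = (24/(2 + 1/(5/3)))² = (24/(2 + ⅗))² = (24/(13/5))² = (24*(5/13))² = (120/13)² = 14400/169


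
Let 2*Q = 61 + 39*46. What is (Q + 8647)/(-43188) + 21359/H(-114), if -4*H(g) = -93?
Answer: 79331603/86376 ≈ 918.45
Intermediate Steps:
H(g) = 93/4 (H(g) = -¼*(-93) = 93/4)
Q = 1855/2 (Q = (61 + 39*46)/2 = (61 + 1794)/2 = (½)*1855 = 1855/2 ≈ 927.50)
(Q + 8647)/(-43188) + 21359/H(-114) = (1855/2 + 8647)/(-43188) + 21359/(93/4) = (19149/2)*(-1/43188) + 21359*(4/93) = -6383/28792 + 2756/3 = 79331603/86376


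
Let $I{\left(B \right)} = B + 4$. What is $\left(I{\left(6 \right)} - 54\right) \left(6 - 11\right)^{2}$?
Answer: $-1100$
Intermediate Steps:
$I{\left(B \right)} = 4 + B$
$\left(I{\left(6 \right)} - 54\right) \left(6 - 11\right)^{2} = \left(\left(4 + 6\right) - 54\right) \left(6 - 11\right)^{2} = \left(10 - 54\right) \left(-5\right)^{2} = \left(-44\right) 25 = -1100$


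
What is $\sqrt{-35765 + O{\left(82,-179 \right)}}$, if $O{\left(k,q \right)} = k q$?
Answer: $i \sqrt{50443} \approx 224.6 i$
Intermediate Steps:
$\sqrt{-35765 + O{\left(82,-179 \right)}} = \sqrt{-35765 + 82 \left(-179\right)} = \sqrt{-35765 - 14678} = \sqrt{-50443} = i \sqrt{50443}$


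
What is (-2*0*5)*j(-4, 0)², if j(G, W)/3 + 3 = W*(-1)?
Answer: 0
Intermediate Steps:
j(G, W) = -9 - 3*W (j(G, W) = -9 + 3*(W*(-1)) = -9 + 3*(-W) = -9 - 3*W)
(-2*0*5)*j(-4, 0)² = (-2*0*5)*(-9 - 3*0)² = (0*5)*(-9 + 0)² = 0*(-9)² = 0*81 = 0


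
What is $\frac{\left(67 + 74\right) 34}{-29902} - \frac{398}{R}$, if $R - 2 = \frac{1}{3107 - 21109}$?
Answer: $- \frac{107207164187}{538280853} \approx -199.17$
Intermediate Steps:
$R = \frac{36003}{18002}$ ($R = 2 + \frac{1}{3107 - 21109} = 2 + \frac{1}{-18002} = 2 - \frac{1}{18002} = \frac{36003}{18002} \approx 1.9999$)
$\frac{\left(67 + 74\right) 34}{-29902} - \frac{398}{R} = \frac{\left(67 + 74\right) 34}{-29902} - \frac{398}{\frac{36003}{18002}} = 141 \cdot 34 \left(- \frac{1}{29902}\right) - \frac{7164796}{36003} = 4794 \left(- \frac{1}{29902}\right) - \frac{7164796}{36003} = - \frac{2397}{14951} - \frac{7164796}{36003} = - \frac{107207164187}{538280853}$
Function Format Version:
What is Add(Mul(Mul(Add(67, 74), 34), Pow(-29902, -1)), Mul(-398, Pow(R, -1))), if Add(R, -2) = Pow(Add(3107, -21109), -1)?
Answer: Rational(-107207164187, 538280853) ≈ -199.17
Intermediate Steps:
R = Rational(36003, 18002) (R = Add(2, Pow(Add(3107, -21109), -1)) = Add(2, Pow(-18002, -1)) = Add(2, Rational(-1, 18002)) = Rational(36003, 18002) ≈ 1.9999)
Add(Mul(Mul(Add(67, 74), 34), Pow(-29902, -1)), Mul(-398, Pow(R, -1))) = Add(Mul(Mul(Add(67, 74), 34), Pow(-29902, -1)), Mul(-398, Pow(Rational(36003, 18002), -1))) = Add(Mul(Mul(141, 34), Rational(-1, 29902)), Mul(-398, Rational(18002, 36003))) = Add(Mul(4794, Rational(-1, 29902)), Rational(-7164796, 36003)) = Add(Rational(-2397, 14951), Rational(-7164796, 36003)) = Rational(-107207164187, 538280853)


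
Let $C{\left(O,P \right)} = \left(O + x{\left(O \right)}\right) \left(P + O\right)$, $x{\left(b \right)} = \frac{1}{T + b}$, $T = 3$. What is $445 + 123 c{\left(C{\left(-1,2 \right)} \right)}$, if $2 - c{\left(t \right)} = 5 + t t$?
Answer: $\frac{181}{4} \approx 45.25$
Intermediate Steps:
$x{\left(b \right)} = \frac{1}{3 + b}$
$C{\left(O,P \right)} = \left(O + P\right) \left(O + \frac{1}{3 + O}\right)$ ($C{\left(O,P \right)} = \left(O + \frac{1}{3 + O}\right) \left(P + O\right) = \left(O + \frac{1}{3 + O}\right) \left(O + P\right) = \left(O + P\right) \left(O + \frac{1}{3 + O}\right)$)
$c{\left(t \right)} = -3 - t^{2}$ ($c{\left(t \right)} = 2 - \left(5 + t t\right) = 2 - \left(5 + t^{2}\right) = -3 - t^{2}$)
$445 + 123 c{\left(C{\left(-1,2 \right)} \right)} = 445 + 123 \left(-3 - \left(\frac{-1 + 2 - \left(3 - 1\right) \left(-1 + 2\right)}{3 - 1}\right)^{2}\right) = 445 + 123 \left(-3 - \left(\frac{-1 + 2 - 2 \cdot 1}{2}\right)^{2}\right) = 445 + 123 \left(-3 - \left(\frac{-1 + 2 - 2}{2}\right)^{2}\right) = 445 + 123 \left(-3 - \left(\frac{1}{2} \left(-1\right)\right)^{2}\right) = 445 + 123 \left(-3 - \left(- \frac{1}{2}\right)^{2}\right) = 445 + 123 \left(-3 - \frac{1}{4}\right) = 445 + 123 \left(- \frac{13}{4}\right) = 445 - \frac{1599}{4} = \frac{181}{4}$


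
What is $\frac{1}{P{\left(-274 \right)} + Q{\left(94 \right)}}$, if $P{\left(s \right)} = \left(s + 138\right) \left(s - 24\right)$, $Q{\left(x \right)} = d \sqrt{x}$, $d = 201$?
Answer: $\frac{20264}{819360545} - \frac{201 \sqrt{94}}{1638721090} \approx 2.3542 \cdot 10^{-5}$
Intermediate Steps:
$Q{\left(x \right)} = 201 \sqrt{x}$
$P{\left(s \right)} = \left(-24 + s\right) \left(138 + s\right)$ ($P{\left(s \right)} = \left(138 + s\right) \left(-24 + s\right) = \left(-24 + s\right) \left(138 + s\right)$)
$\frac{1}{P{\left(-274 \right)} + Q{\left(94 \right)}} = \frac{1}{\left(-3312 + \left(-274\right)^{2} + 114 \left(-274\right)\right) + 201 \sqrt{94}} = \frac{1}{\left(-3312 + 75076 - 31236\right) + 201 \sqrt{94}} = \frac{1}{40528 + 201 \sqrt{94}}$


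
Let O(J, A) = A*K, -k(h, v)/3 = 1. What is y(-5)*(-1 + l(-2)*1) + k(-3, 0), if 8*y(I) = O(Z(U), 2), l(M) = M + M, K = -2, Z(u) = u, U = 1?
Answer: -1/2 ≈ -0.50000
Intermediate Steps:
l(M) = 2*M
k(h, v) = -3 (k(h, v) = -3*1 = -3)
O(J, A) = -2*A (O(J, A) = A*(-2) = -2*A)
y(I) = -1/2 (y(I) = (-2*2)/8 = (1/8)*(-4) = -1/2)
y(-5)*(-1 + l(-2)*1) + k(-3, 0) = -(-1 + (2*(-2))*1)/2 - 3 = -(-1 - 4*1)/2 - 3 = -(-1 - 4)/2 - 3 = -1/2*(-5) - 3 = 5/2 - 3 = -1/2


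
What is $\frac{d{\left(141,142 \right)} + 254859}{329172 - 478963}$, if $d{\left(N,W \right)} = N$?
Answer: $- \frac{255000}{149791} \approx -1.7024$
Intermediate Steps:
$\frac{d{\left(141,142 \right)} + 254859}{329172 - 478963} = \frac{141 + 254859}{329172 - 478963} = \frac{255000}{-149791} = 255000 \left(- \frac{1}{149791}\right) = - \frac{255000}{149791}$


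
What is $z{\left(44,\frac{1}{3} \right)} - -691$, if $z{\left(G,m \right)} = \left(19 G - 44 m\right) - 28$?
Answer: $\frac{4453}{3} \approx 1484.3$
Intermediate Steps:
$z{\left(G,m \right)} = -28 - 44 m + 19 G$ ($z{\left(G,m \right)} = \left(- 44 m + 19 G\right) - 28 = -28 - 44 m + 19 G$)
$z{\left(44,\frac{1}{3} \right)} - -691 = \left(-28 - \frac{44}{3} + 19 \cdot 44\right) - -691 = \left(-28 - \frac{44}{3} + 836\right) + 691 = \frac{2380}{3} + 691 = \frac{4453}{3}$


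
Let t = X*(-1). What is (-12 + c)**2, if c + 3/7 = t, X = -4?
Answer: 3481/49 ≈ 71.041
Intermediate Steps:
t = 4 (t = -4*(-1) = 4)
c = 25/7 (c = -3/7 + 4 = 25/7 ≈ 3.5714)
(-12 + c)**2 = (-12 + 25/7)**2 = (-59/7)**2 = 3481/49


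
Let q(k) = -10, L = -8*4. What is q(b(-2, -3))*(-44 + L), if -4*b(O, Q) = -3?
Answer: 760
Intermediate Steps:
b(O, Q) = ¾ (b(O, Q) = -¼*(-3) = ¾)
L = -32
q(b(-2, -3))*(-44 + L) = -10*(-44 - 32) = -10*(-76) = 760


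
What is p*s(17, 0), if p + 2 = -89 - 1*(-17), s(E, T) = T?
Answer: 0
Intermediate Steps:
p = -74 (p = -2 + (-89 - 1*(-17)) = -2 + (-89 + 17) = -2 - 72 = -74)
p*s(17, 0) = -74*0 = 0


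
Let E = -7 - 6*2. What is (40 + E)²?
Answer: 441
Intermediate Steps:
E = -19 (E = -7 - 12 = -19)
(40 + E)² = (40 - 19)² = 21² = 441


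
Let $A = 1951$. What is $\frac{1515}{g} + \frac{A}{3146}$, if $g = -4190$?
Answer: $\frac{170425}{659087} \approx 0.25858$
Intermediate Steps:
$\frac{1515}{g} + \frac{A}{3146} = \frac{1515}{-4190} + \frac{1951}{3146} = 1515 \left(- \frac{1}{4190}\right) + 1951 \cdot \frac{1}{3146} = - \frac{303}{838} + \frac{1951}{3146} = \frac{170425}{659087}$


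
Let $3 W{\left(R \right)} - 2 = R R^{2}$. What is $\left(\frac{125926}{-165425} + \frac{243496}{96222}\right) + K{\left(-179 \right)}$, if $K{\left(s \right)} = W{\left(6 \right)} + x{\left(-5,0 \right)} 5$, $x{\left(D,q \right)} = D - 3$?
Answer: $\frac{91355989388}{2652920725} \approx 34.436$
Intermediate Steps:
$x{\left(D,q \right)} = -3 + D$
$W{\left(R \right)} = \frac{2}{3} + \frac{R^{3}}{3}$ ($W{\left(R \right)} = \frac{2}{3} + \frac{R R^{2}}{3} = \frac{2}{3} + \frac{R^{3}}{3}$)
$K{\left(s \right)} = \frac{98}{3}$ ($K{\left(s \right)} = \left(\frac{2}{3} + \frac{6^{3}}{3}\right) + \left(-3 - 5\right) 5 = \left(\frac{2}{3} + \frac{1}{3} \cdot 216\right) - 40 = \left(\frac{2}{3} + 72\right) - 40 = \frac{218}{3} - 40 = \frac{98}{3}$)
$\left(\frac{125926}{-165425} + \frac{243496}{96222}\right) + K{\left(-179 \right)} = \left(\frac{125926}{-165425} + \frac{243496}{96222}\right) + \frac{98}{3} = \left(125926 \left(- \frac{1}{165425}\right) + 243496 \cdot \frac{1}{96222}\right) + \frac{98}{3} = \left(- \frac{125926}{165425} + \frac{121748}{48111}\right) + \frac{98}{3} = \frac{14081737114}{7958762175} + \frac{98}{3} = \frac{91355989388}{2652920725}$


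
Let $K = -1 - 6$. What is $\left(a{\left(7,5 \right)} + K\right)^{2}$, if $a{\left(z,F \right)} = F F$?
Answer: $324$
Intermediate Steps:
$a{\left(z,F \right)} = F^{2}$
$K = -7$ ($K = -1 - 6 = -7$)
$\left(a{\left(7,5 \right)} + K\right)^{2} = \left(5^{2} - 7\right)^{2} = \left(25 - 7\right)^{2} = 18^{2} = 324$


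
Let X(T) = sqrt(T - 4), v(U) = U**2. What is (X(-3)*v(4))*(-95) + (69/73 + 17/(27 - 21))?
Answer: 1655/438 - 1520*I*sqrt(7) ≈ 3.7785 - 4021.5*I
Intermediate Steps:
X(T) = sqrt(-4 + T)
(X(-3)*v(4))*(-95) + (69/73 + 17/(27 - 21)) = (sqrt(-4 - 3)*4**2)*(-95) + (69/73 + 17/(27 - 21)) = (sqrt(-7)*16)*(-95) + (69*(1/73) + 17/6) = ((I*sqrt(7))*16)*(-95) + (69/73 + 17*(1/6)) = (16*I*sqrt(7))*(-95) + (69/73 + 17/6) = -1520*I*sqrt(7) + 1655/438 = 1655/438 - 1520*I*sqrt(7)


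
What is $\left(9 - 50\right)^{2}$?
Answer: $1681$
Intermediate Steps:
$\left(9 - 50\right)^{2} = \left(-41\right)^{2} = 1681$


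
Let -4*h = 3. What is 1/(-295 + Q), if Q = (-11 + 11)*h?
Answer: -1/295 ≈ -0.0033898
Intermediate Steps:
h = -3/4 (h = -1/4*3 = -3/4 ≈ -0.75000)
Q = 0 (Q = (-11 + 11)*(-3/4) = 0*(-3/4) = 0)
1/(-295 + Q) = 1/(-295 + 0) = 1/(-295) = -1/295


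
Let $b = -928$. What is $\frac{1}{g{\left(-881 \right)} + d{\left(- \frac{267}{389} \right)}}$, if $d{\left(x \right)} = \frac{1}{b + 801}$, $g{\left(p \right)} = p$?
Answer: $- \frac{127}{111888} \approx -0.0011351$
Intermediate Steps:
$d{\left(x \right)} = - \frac{1}{127}$ ($d{\left(x \right)} = \frac{1}{-928 + 801} = \frac{1}{-127} = - \frac{1}{127}$)
$\frac{1}{g{\left(-881 \right)} + d{\left(- \frac{267}{389} \right)}} = \frac{1}{-881 - \frac{1}{127}} = \frac{1}{- \frac{111888}{127}} = - \frac{127}{111888}$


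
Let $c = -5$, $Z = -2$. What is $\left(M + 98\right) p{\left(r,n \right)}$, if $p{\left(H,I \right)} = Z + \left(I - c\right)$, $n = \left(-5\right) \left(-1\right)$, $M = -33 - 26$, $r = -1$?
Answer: $312$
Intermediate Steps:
$M = -59$ ($M = -33 - 26 = -59$)
$n = 5$
$p{\left(H,I \right)} = 3 + I$ ($p{\left(H,I \right)} = -2 + \left(I - -5\right) = -2 + \left(I + 5\right) = -2 + \left(5 + I\right) = 3 + I$)
$\left(M + 98\right) p{\left(r,n \right)} = \left(-59 + 98\right) \left(3 + 5\right) = 39 \cdot 8 = 312$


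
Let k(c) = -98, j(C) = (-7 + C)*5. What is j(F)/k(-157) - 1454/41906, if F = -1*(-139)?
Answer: -6950113/1026697 ≈ -6.7694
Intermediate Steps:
F = 139
j(C) = -35 + 5*C
j(F)/k(-157) - 1454/41906 = (-35 + 5*139)/(-98) - 1454/41906 = (-35 + 695)*(-1/98) - 1454*1/41906 = 660*(-1/98) - 727/20953 = -330/49 - 727/20953 = -6950113/1026697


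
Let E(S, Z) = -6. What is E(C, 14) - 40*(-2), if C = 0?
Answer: 74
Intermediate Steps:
E(C, 14) - 40*(-2) = -6 - 40*(-2) = -6 + 80 = 74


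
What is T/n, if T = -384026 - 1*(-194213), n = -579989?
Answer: 189813/579989 ≈ 0.32727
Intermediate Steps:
T = -189813 (T = -384026 + 194213 = -189813)
T/n = -189813/(-579989) = -189813*(-1/579989) = 189813/579989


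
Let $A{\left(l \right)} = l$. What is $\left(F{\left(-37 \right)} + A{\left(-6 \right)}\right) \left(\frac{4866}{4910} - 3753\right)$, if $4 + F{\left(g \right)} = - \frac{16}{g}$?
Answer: $\frac{3260758428}{90835} \approx 35898.0$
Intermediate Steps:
$F{\left(g \right)} = -4 - \frac{16}{g}$
$\left(F{\left(-37 \right)} + A{\left(-6 \right)}\right) \left(\frac{4866}{4910} - 3753\right) = \left(\left(-4 - \frac{16}{-37}\right) - 6\right) \left(\frac{4866}{4910} - 3753\right) = \left(\left(-4 - - \frac{16}{37}\right) - 6\right) \left(4866 \cdot \frac{1}{4910} - 3753\right) = \left(\left(-4 + \frac{16}{37}\right) - 6\right) \left(\frac{2433}{2455} - 3753\right) = \left(- \frac{132}{37} - 6\right) \left(- \frac{9211182}{2455}\right) = \left(- \frac{354}{37}\right) \left(- \frac{9211182}{2455}\right) = \frac{3260758428}{90835}$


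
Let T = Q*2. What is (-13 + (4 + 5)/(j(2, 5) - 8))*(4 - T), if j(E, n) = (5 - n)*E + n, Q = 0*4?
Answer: -64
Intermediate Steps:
Q = 0
j(E, n) = n + E*(5 - n) (j(E, n) = E*(5 - n) + n = n + E*(5 - n))
T = 0 (T = 0*2 = 0)
(-13 + (4 + 5)/(j(2, 5) - 8))*(4 - T) = (-13 + (4 + 5)/((5 + 5*2 - 1*2*5) - 8))*(4 - 1*0) = (-13 + 9/((5 + 10 - 10) - 8))*(4 + 0) = (-13 + 9/(5 - 8))*4 = (-13 + 9/(-3))*4 = (-13 + 9*(-⅓))*4 = (-13 - 3)*4 = -16*4 = -64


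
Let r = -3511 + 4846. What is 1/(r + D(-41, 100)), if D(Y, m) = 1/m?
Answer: 100/133501 ≈ 0.00074906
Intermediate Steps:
r = 1335
1/(r + D(-41, 100)) = 1/(1335 + 1/100) = 1/(133501/100) = 100/133501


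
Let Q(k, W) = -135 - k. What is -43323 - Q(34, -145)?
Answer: -43154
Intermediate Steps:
-43323 - Q(34, -145) = -43323 - (-135 - 1*34) = -43323 - (-135 - 34) = -43323 - 1*(-169) = -43323 + 169 = -43154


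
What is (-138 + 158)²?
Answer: 400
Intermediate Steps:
(-138 + 158)² = 20² = 400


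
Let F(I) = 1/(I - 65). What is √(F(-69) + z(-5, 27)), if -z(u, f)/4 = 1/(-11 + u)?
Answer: √4355/134 ≈ 0.49248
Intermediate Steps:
z(u, f) = -4/(-11 + u)
F(I) = 1/(-65 + I)
√(F(-69) + z(-5, 27)) = √(1/(-65 - 69) - 4/(-11 - 5)) = √(1/(-134) - 4/(-16)) = √(-1/134 - 4*(-1/16)) = √(-1/134 + ¼) = √(65/268) = √4355/134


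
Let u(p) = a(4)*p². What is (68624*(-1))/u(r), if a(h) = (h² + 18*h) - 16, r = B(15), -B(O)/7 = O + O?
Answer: -4289/198450 ≈ -0.021612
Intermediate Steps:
B(O) = -14*O (B(O) = -7*(O + O) = -14*O)
r = -210 (r = -14*15 = -210)
a(h) = -16 + h² + 18*h
u(p) = 72*p² (u(p) = (-16 + 4² + 18*4)*p² = (-16 + 16 + 72)*p² = 72*p²)
(68624*(-1))/u(r) = (68624*(-1))/((72*(-210)²)) = -68624/(72*44100) = -68624/3175200 = -68624*1/3175200 = -4289/198450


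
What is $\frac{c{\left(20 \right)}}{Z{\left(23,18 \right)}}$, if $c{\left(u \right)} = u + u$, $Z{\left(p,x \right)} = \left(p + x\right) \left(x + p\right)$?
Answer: $\frac{40}{1681} \approx 0.023795$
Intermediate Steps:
$Z{\left(p,x \right)} = \left(p + x\right)^{2}$ ($Z{\left(p,x \right)} = \left(p + x\right) \left(p + x\right) = \left(p + x\right)^{2}$)
$c{\left(u \right)} = 2 u$
$\frac{c{\left(20 \right)}}{Z{\left(23,18 \right)}} = \frac{2 \cdot 20}{\left(23 + 18\right)^{2}} = \frac{40}{41^{2}} = \frac{40}{1681}$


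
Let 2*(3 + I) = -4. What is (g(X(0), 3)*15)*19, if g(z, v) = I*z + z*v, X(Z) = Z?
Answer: 0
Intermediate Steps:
I = -5 (I = -3 + (1/2)*(-4) = -3 - 2 = -5)
g(z, v) = -5*z + v*z (g(z, v) = -5*z + z*v = -5*z + v*z)
(g(X(0), 3)*15)*19 = ((0*(-5 + 3))*15)*19 = ((0*(-2))*15)*19 = (0*15)*19 = 0*19 = 0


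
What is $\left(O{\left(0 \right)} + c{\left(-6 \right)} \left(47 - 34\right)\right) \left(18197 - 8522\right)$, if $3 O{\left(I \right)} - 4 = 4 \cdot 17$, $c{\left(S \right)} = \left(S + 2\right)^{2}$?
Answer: $2244600$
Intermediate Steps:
$c{\left(S \right)} = \left(2 + S\right)^{2}$
$O{\left(I \right)} = 24$ ($O{\left(I \right)} = \frac{4}{3} + \frac{4 \cdot 17}{3} = \frac{4}{3} + \frac{1}{3} \cdot 68 = \frac{4}{3} + \frac{68}{3} = 24$)
$\left(O{\left(0 \right)} + c{\left(-6 \right)} \left(47 - 34\right)\right) \left(18197 - 8522\right) = \left(24 + \left(2 - 6\right)^{2} \left(47 - 34\right)\right) \left(18197 - 8522\right) = \left(24 + \left(-4\right)^{2} \cdot 13\right) 9675 = \left(24 + 16 \cdot 13\right) 9675 = \left(24 + 208\right) 9675 = 232 \cdot 9675 = 2244600$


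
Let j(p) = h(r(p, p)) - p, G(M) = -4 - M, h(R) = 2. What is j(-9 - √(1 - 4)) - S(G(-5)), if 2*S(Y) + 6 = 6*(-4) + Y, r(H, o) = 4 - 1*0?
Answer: 51/2 + I*√3 ≈ 25.5 + 1.732*I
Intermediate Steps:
r(H, o) = 4 (r(H, o) = 4 + 0 = 4)
S(Y) = -15 + Y/2 (S(Y) = -3 + (6*(-4) + Y)/2 = -3 + (-24 + Y)/2 = -3 + (-12 + Y/2) = -15 + Y/2)
j(p) = 2 - p
j(-9 - √(1 - 4)) - S(G(-5)) = (2 - (-9 - √(1 - 4))) - (-15 + (-4 - 1*(-5))/2) = (2 - (-9 - √(-3))) - (-15 + (-4 + 5)/2) = (2 - (-9 - I*√3)) - (-15 + (½)*1) = (2 - (-9 - I*√3)) - (-15 + ½) = (2 + (9 + I*√3)) - 1*(-29/2) = (11 + I*√3) + 29/2 = 51/2 + I*√3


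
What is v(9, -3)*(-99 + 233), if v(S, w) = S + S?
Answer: 2412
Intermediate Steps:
v(S, w) = 2*S
v(9, -3)*(-99 + 233) = (2*9)*(-99 + 233) = 18*134 = 2412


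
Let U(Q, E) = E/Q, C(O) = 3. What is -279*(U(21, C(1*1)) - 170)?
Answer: 331731/7 ≈ 47390.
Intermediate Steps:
-279*(U(21, C(1*1)) - 170) = -279*(3/21 - 170) = -279*(3*(1/21) - 170) = -279*(⅐ - 170) = -279*(-1189/7) = 331731/7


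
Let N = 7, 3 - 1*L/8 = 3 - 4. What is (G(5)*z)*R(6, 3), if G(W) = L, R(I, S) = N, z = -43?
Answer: -9632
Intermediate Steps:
L = 32 (L = 24 - 8*(3 - 4) = 24 - 8*(-1) = 24 + 8 = 32)
R(I, S) = 7
G(W) = 32
(G(5)*z)*R(6, 3) = (32*(-43))*7 = -1376*7 = -9632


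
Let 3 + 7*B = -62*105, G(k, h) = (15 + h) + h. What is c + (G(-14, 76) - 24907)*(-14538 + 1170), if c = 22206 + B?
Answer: 2315219169/7 ≈ 3.3075e+8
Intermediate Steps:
G(k, h) = 15 + 2*h
B = -6513/7 (B = -3/7 + (-62*105)/7 = -3/7 + (⅐)*(-6510) = -3/7 - 930 = -6513/7 ≈ -930.43)
c = 148929/7 (c = 22206 - 6513/7 = 148929/7 ≈ 21276.)
c + (G(-14, 76) - 24907)*(-14538 + 1170) = 148929/7 + ((15 + 2*76) - 24907)*(-14538 + 1170) = 148929/7 + ((15 + 152) - 24907)*(-13368) = 148929/7 + (167 - 24907)*(-13368) = 148929/7 - 24740*(-13368) = 148929/7 + 330724320 = 2315219169/7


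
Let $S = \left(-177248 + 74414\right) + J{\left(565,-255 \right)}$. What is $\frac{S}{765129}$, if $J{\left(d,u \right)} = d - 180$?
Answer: $- \frac{102449}{765129} \approx -0.1339$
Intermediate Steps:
$J{\left(d,u \right)} = -180 + d$ ($J{\left(d,u \right)} = d - 180 = -180 + d$)
$S = -102449$ ($S = \left(-177248 + 74414\right) + \left(-180 + 565\right) = -102834 + 385 = -102449$)
$\frac{S}{765129} = - \frac{102449}{765129}$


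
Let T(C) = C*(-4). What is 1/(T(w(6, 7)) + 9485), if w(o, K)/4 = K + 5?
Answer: 1/9293 ≈ 0.00010761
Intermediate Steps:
w(o, K) = 20 + 4*K (w(o, K) = 4*(K + 5) = 4*(5 + K) = 20 + 4*K)
T(C) = -4*C
1/(T(w(6, 7)) + 9485) = 1/(-4*(20 + 4*7) + 9485) = 1/(-4*(20 + 28) + 9485) = 1/(-4*48 + 9485) = 1/(-192 + 9485) = 1/9293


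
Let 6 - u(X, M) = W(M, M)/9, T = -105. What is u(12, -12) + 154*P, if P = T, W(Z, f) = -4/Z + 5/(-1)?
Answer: -436414/27 ≈ -16163.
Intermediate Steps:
W(Z, f) = -5 - 4/Z (W(Z, f) = -4/Z + 5*(-1) = -4/Z - 5 = -5 - 4/Z)
P = -105
u(X, M) = 59/9 + 4/(9*M) (u(X, M) = 6 - (-5 - 4/M)/9 = 6 - (-5/9 - 4/(9*M)) = 6 + (5/9 + 4/(9*M)) = 59/9 + 4/(9*M))
u(12, -12) + 154*P = (⅑)*(4 + 59*(-12))/(-12) + 154*(-105) = (⅑)*(-1/12)*(4 - 708) - 16170 = (⅑)*(-1/12)*(-704) - 16170 = 176/27 - 16170 = -436414/27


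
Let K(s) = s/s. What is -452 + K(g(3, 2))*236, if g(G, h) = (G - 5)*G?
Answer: -216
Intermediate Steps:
g(G, h) = G*(-5 + G) (g(G, h) = (-5 + G)*G = G*(-5 + G))
K(s) = 1
-452 + K(g(3, 2))*236 = -452 + 1*236 = -452 + 236 = -216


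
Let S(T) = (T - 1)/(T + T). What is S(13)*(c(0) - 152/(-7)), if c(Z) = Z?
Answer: 912/91 ≈ 10.022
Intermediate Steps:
S(T) = (-1 + T)/(2*T) (S(T) = (-1 + T)/((2*T)) = (-1 + T)*(1/(2*T)) = (-1 + T)/(2*T))
S(13)*(c(0) - 152/(-7)) = ((½)*(-1 + 13)/13)*(0 - 152/(-7)) = ((½)*(1/13)*12)*(0 - 152*(-⅐)) = 6*(0 + 152/7)/13 = (6/13)*(152/7) = 912/91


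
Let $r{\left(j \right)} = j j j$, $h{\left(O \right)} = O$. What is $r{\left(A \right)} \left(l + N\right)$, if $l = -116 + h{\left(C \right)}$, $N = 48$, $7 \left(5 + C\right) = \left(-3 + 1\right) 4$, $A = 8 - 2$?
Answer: $- \frac{112104}{7} \approx -16015.0$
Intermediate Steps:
$A = 6$
$C = - \frac{43}{7}$ ($C = -5 + \frac{\left(-3 + 1\right) 4}{7} = -5 + \frac{\left(-2\right) 4}{7} = -5 + \frac{1}{7} \left(-8\right) = -5 - \frac{8}{7} = - \frac{43}{7} \approx -6.1429$)
$r{\left(j \right)} = j^{3}$ ($r{\left(j \right)} = j^{2} j = j^{3}$)
$l = - \frac{855}{7}$ ($l = -116 - \frac{43}{7} = - \frac{855}{7} \approx -122.14$)
$r{\left(A \right)} \left(l + N\right) = 6^{3} \left(- \frac{855}{7} + 48\right) = 216 \left(- \frac{519}{7}\right) = - \frac{112104}{7}$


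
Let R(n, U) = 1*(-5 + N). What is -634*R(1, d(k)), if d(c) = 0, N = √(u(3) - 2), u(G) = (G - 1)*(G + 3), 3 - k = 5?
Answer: 3170 - 634*√10 ≈ 1165.1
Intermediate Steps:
k = -2 (k = 3 - 1*5 = 3 - 5 = -2)
u(G) = (-1 + G)*(3 + G)
N = √10 (N = √((-3 + 3² + 2*3) - 2) = √((-3 + 9 + 6) - 2) = √(12 - 2) = √10 ≈ 3.1623)
R(n, U) = -5 + √10 (R(n, U) = 1*(-5 + √10) = -5 + √10)
-634*R(1, d(k)) = -634*(-5 + √10) = 3170 - 634*√10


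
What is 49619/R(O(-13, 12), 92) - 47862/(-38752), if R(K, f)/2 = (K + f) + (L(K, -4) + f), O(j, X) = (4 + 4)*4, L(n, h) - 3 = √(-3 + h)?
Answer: 13302895647/116178496 - 49619*I*√7/95936 ≈ 114.5 - 1.3684*I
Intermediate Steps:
L(n, h) = 3 + √(-3 + h)
O(j, X) = 32 (O(j, X) = 8*4 = 32)
R(K, f) = 6 + 2*K + 4*f + 2*I*√7 (R(K, f) = 2*((K + f) + ((3 + √(-3 - 4)) + f)) = 2*((K + f) + ((3 + √(-7)) + f)) = 2*((K + f) + ((3 + I*√7) + f)) = 2*((K + f) + (3 + f + I*√7)) = 2*(3 + K + 2*f + I*√7) = 6 + 2*K + 4*f + 2*I*√7)
49619/R(O(-13, 12), 92) - 47862/(-38752) = 49619/(6 + 2*32 + 4*92 + 2*I*√7) - 47862/(-38752) = 49619/(6 + 64 + 368 + 2*I*√7) - 47862*(-1/38752) = 49619/(438 + 2*I*√7) + 23931/19376 = 23931/19376 + 49619/(438 + 2*I*√7)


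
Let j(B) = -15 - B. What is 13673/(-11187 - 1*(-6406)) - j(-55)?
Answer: -204913/4781 ≈ -42.860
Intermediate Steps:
13673/(-11187 - 1*(-6406)) - j(-55) = 13673/(-11187 - 1*(-6406)) - (-15 - 1*(-55)) = 13673/(-11187 + 6406) - (-15 + 55) = 13673/(-4781) - 1*40 = 13673*(-1/4781) - 40 = -13673/4781 - 40 = -204913/4781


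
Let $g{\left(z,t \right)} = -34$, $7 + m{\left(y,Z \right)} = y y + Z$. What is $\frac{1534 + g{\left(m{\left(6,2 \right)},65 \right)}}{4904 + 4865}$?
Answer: $\frac{1500}{9769} \approx 0.15355$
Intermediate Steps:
$m{\left(y,Z \right)} = -7 + Z + y^{2}$ ($m{\left(y,Z \right)} = -7 + \left(y y + Z\right) = -7 + \left(y^{2} + Z\right) = -7 + \left(Z + y^{2}\right) = -7 + Z + y^{2}$)
$\frac{1534 + g{\left(m{\left(6,2 \right)},65 \right)}}{4904 + 4865} = \frac{1534 - 34}{4904 + 4865} = \frac{1500}{9769}$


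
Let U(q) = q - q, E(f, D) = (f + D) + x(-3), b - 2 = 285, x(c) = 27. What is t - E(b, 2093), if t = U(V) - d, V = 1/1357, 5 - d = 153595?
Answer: 151183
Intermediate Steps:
b = 287 (b = 2 + 285 = 287)
d = -153590 (d = 5 - 1*153595 = 5 - 153595 = -153590)
E(f, D) = 27 + D + f (E(f, D) = (f + D) + 27 = (D + f) + 27 = 27 + D + f)
V = 1/1357 ≈ 0.00073692
U(q) = 0
t = 153590 (t = 0 - 1*(-153590) = 0 + 153590 = 153590)
t - E(b, 2093) = 153590 - (27 + 2093 + 287) = 153590 - 1*2407 = 153590 - 2407 = 151183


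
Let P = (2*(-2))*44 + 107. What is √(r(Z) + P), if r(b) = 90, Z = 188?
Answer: √21 ≈ 4.5826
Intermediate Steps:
P = -69 (P = -4*44 + 107 = -176 + 107 = -69)
√(r(Z) + P) = √(90 - 69) = √21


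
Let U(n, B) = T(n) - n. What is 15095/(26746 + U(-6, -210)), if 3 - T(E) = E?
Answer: 15095/26761 ≈ 0.56407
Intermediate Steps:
T(E) = 3 - E
U(n, B) = 3 - 2*n (U(n, B) = (3 - n) - n = 3 - 2*n)
15095/(26746 + U(-6, -210)) = 15095/(26746 + (3 - 2*(-6))) = 15095/(26746 + (3 + 12)) = 15095/(26746 + 15) = 15095/26761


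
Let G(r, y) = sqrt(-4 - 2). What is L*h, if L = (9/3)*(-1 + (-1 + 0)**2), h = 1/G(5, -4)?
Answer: 0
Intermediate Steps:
G(r, y) = I*sqrt(6) (G(r, y) = sqrt(-6) = I*sqrt(6))
h = -I*sqrt(6)/6 (h = 1/(I*sqrt(6)) = -I*sqrt(6)/6 ≈ -0.40825*I)
L = 0 (L = (9*(1/3))*(-1 + (-1)**2) = 3*(-1 + 1) = 3*0 = 0)
L*h = 0*(-I*sqrt(6)/6) = 0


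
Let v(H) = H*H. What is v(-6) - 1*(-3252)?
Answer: 3288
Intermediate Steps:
v(H) = H**2
v(-6) - 1*(-3252) = (-6)**2 - 1*(-3252) = 36 + 3252 = 3288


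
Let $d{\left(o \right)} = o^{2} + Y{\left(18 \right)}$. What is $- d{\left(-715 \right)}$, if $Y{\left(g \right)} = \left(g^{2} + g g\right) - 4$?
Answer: $-511869$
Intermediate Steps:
$Y{\left(g \right)} = -4 + 2 g^{2}$ ($Y{\left(g \right)} = \left(g^{2} + g^{2}\right) - 4 = 2 g^{2} - 4 = -4 + 2 g^{2}$)
$d{\left(o \right)} = 644 + o^{2}$ ($d{\left(o \right)} = o^{2} - \left(4 - 2 \cdot 18^{2}\right) = o^{2} + \left(-4 + 2 \cdot 324\right) = o^{2} + \left(-4 + 648\right) = o^{2} + 644 = 644 + o^{2}$)
$- d{\left(-715 \right)} = - (644 + \left(-715\right)^{2}) = - (644 + 511225) = \left(-1\right) 511869 = -511869$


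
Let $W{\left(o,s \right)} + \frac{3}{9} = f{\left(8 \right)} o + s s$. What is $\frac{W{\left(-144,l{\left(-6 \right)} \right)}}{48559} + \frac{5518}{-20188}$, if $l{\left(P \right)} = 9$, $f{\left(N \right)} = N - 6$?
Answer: $- \frac{8330639}{30009462} \approx -0.2776$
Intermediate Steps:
$f{\left(N \right)} = -6 + N$
$W{\left(o,s \right)} = - \frac{1}{3} + s^{2} + 2 o$ ($W{\left(o,s \right)} = - \frac{1}{3} + \left(\left(-6 + 8\right) o + s s\right) = - \frac{1}{3} + \left(2 o + s^{2}\right) = - \frac{1}{3} + \left(s^{2} + 2 o\right) = - \frac{1}{3} + s^{2} + 2 o$)
$\frac{W{\left(-144,l{\left(-6 \right)} \right)}}{48559} + \frac{5518}{-20188} = \frac{- \frac{1}{3} + 9^{2} + 2 \left(-144\right)}{48559} + \frac{5518}{-20188} = \left(- \frac{1}{3} + 81 - 288\right) \frac{1}{48559} + 5518 \left(- \frac{1}{20188}\right) = \left(- \frac{622}{3}\right) \frac{1}{48559} - \frac{2759}{10094} = - \frac{622}{145677} - \frac{2759}{10094} = - \frac{8330639}{30009462}$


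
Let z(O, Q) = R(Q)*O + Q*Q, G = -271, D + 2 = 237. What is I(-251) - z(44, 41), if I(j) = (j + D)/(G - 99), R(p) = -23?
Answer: -123757/185 ≈ -668.96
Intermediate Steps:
D = 235 (D = -2 + 237 = 235)
z(O, Q) = Q² - 23*O (z(O, Q) = -23*O + Q*Q = -23*O + Q² = Q² - 23*O)
I(j) = -47/74 - j/370 (I(j) = (j + 235)/(-271 - 99) = (235 + j)/(-370) = (235 + j)*(-1/370) = -47/74 - j/370)
I(-251) - z(44, 41) = (-47/74 - 1/370*(-251)) - (41² - 23*44) = (-47/74 + 251/370) - (1681 - 1012) = 8/185 - 1*669 = 8/185 - 669 = -123757/185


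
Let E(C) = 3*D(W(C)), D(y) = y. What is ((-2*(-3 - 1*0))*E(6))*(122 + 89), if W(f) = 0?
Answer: 0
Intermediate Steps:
E(C) = 0 (E(C) = 3*0 = 0)
((-2*(-3 - 1*0))*E(6))*(122 + 89) = (-2*(-3 - 1*0)*0)*(122 + 89) = (-2*(-3 + 0)*0)*211 = (-2*(-3)*0)*211 = (6*0)*211 = 0*211 = 0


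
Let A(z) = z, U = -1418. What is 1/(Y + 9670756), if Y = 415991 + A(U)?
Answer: 1/10085329 ≈ 9.9154e-8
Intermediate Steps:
Y = 414573 (Y = 415991 - 1418 = 414573)
1/(Y + 9670756) = 1/(414573 + 9670756) = 1/10085329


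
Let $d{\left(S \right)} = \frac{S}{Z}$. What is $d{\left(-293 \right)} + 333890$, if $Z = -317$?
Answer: $\frac{105843423}{317} \approx 3.3389 \cdot 10^{5}$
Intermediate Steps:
$d{\left(S \right)} = - \frac{S}{317}$ ($d{\left(S \right)} = \frac{S}{-317} = S \left(- \frac{1}{317}\right) = - \frac{S}{317}$)
$d{\left(-293 \right)} + 333890 = \left(- \frac{1}{317}\right) \left(-293\right) + 333890 = \frac{293}{317} + 333890 = \frac{105843423}{317}$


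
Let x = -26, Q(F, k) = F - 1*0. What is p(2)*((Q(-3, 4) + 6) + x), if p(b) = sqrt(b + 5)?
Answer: -23*sqrt(7) ≈ -60.852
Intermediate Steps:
p(b) = sqrt(5 + b)
Q(F, k) = F (Q(F, k) = F + 0 = F)
p(2)*((Q(-3, 4) + 6) + x) = sqrt(5 + 2)*((-3 + 6) - 26) = sqrt(7)*(3 - 26) = sqrt(7)*(-23) = -23*sqrt(7)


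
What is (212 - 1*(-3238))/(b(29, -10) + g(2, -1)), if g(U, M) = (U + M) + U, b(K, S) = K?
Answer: 1725/16 ≈ 107.81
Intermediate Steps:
g(U, M) = M + 2*U (g(U, M) = (M + U) + U = M + 2*U)
(212 - 1*(-3238))/(b(29, -10) + g(2, -1)) = (212 - 1*(-3238))/(29 + (-1 + 2*2)) = (212 + 3238)/(29 + (-1 + 4)) = 3450/(29 + 3) = 3450/32 = 3450*(1/32) = 1725/16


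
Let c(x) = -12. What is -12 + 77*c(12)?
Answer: -936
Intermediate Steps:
-12 + 77*c(12) = -12 + 77*(-12) = -12 - 924 = -936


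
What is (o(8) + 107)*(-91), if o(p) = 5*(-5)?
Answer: -7462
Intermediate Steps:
o(p) = -25
(o(8) + 107)*(-91) = (-25 + 107)*(-91) = 82*(-91) = -7462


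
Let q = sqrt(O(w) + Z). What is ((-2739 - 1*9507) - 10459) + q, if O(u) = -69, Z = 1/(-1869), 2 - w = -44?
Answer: -22705 + I*sqrt(241029978)/1869 ≈ -22705.0 + 8.3067*I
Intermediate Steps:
w = 46 (w = 2 - 1*(-44) = 2 + 44 = 46)
Z = -1/1869 ≈ -0.00053505
q = I*sqrt(241029978)/1869 (q = sqrt(-69 - 1/1869) = sqrt(-128962/1869) = I*sqrt(241029978)/1869 ≈ 8.3067*I)
((-2739 - 1*9507) - 10459) + q = ((-2739 - 1*9507) - 10459) + I*sqrt(241029978)/1869 = ((-2739 - 9507) - 10459) + I*sqrt(241029978)/1869 = (-12246 - 10459) + I*sqrt(241029978)/1869 = -22705 + I*sqrt(241029978)/1869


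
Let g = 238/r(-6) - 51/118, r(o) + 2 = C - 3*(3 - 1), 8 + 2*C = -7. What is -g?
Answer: 57749/3658 ≈ 15.787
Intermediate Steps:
C = -15/2 (C = -4 + (½)*(-7) = -4 - 7/2 = -15/2 ≈ -7.5000)
r(o) = -31/2 (r(o) = -2 + (-15/2 - 3*(3 - 1)) = -2 + (-15/2 - 3*2) = -2 + (-15/2 - 1*6) = -2 + (-15/2 - 6) = -2 - 27/2 = -31/2)
g = -57749/3658 (g = 238/(-31/2) - 51/118 = 238*(-2/31) - 51*1/118 = -476/31 - 51/118 = -57749/3658 ≈ -15.787)
-g = -1*(-57749/3658) = 57749/3658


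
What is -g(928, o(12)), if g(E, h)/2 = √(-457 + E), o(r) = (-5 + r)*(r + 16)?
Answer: -2*√471 ≈ -43.405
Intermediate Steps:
o(r) = (-5 + r)*(16 + r)
g(E, h) = 2*√(-457 + E)
-g(928, o(12)) = -2*√(-457 + 928) = -2*√471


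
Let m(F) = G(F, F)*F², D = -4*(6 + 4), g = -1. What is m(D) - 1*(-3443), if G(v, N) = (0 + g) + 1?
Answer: 3443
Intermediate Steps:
G(v, N) = 0 (G(v, N) = (0 - 1) + 1 = -1 + 1 = 0)
D = -40 (D = -4*10 = -40)
m(F) = 0 (m(F) = 0*F² = 0)
m(D) - 1*(-3443) = 0 - 1*(-3443) = 0 + 3443 = 3443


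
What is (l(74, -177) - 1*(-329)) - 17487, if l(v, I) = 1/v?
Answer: -1269691/74 ≈ -17158.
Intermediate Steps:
(l(74, -177) - 1*(-329)) - 17487 = (1/74 - 1*(-329)) - 17487 = (1/74 + 329) - 17487 = 24347/74 - 17487 = -1269691/74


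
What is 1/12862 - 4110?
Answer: -52862819/12862 ≈ -4110.0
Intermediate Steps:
1/12862 - 4110 = -52862819/12862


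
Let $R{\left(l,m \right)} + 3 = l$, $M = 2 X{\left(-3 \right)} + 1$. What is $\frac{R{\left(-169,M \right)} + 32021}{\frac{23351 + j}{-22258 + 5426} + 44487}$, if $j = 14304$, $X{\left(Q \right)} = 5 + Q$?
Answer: $\frac{536082368}{748767529} \approx 0.71595$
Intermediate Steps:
$M = 5$ ($M = 2 \left(5 - 3\right) + 1 = 2 \cdot 2 + 1 = 4 + 1 = 5$)
$R{\left(l,m \right)} = -3 + l$
$\frac{R{\left(-169,M \right)} + 32021}{\frac{23351 + j}{-22258 + 5426} + 44487} = \frac{\left(-3 - 169\right) + 32021}{\frac{23351 + 14304}{-22258 + 5426} + 44487} = \frac{-172 + 32021}{\frac{37655}{-16832} + 44487} = \frac{31849}{37655 \left(- \frac{1}{16832}\right) + 44487} = \frac{31849}{- \frac{37655}{16832} + 44487} = \frac{31849}{\frac{748767529}{16832}} = 31849 \cdot \frac{16832}{748767529} = \frac{536082368}{748767529}$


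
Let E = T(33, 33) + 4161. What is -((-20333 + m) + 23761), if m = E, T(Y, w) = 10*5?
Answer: -7639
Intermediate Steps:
T(Y, w) = 50
E = 4211 (E = 50 + 4161 = 4211)
m = 4211
-((-20333 + m) + 23761) = -((-20333 + 4211) + 23761) = -(-16122 + 23761) = -1*7639 = -7639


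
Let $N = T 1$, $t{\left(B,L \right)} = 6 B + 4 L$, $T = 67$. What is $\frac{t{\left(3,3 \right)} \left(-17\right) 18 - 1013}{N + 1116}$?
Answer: $- \frac{10193}{1183} \approx -8.6162$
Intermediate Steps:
$t{\left(B,L \right)} = 4 L + 6 B$
$N = 67$ ($N = 67 \cdot 1 = 67$)
$\frac{t{\left(3,3 \right)} \left(-17\right) 18 - 1013}{N + 1116} = \frac{\left(4 \cdot 3 + 6 \cdot 3\right) \left(-17\right) 18 - 1013}{67 + 1116} = \frac{\left(12 + 18\right) \left(-17\right) 18 - 1013}{1183} = \left(30 \left(-17\right) 18 - 1013\right) \frac{1}{1183} = \left(\left(-510\right) 18 - 1013\right) \frac{1}{1183} = \left(-9180 - 1013\right) \frac{1}{1183} = \left(-10193\right) \frac{1}{1183} = - \frac{10193}{1183}$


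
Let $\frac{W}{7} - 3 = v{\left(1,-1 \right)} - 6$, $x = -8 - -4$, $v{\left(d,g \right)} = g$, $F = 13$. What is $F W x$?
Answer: $1456$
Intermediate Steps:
$x = -4$ ($x = -8 + 4 = -4$)
$W = -28$ ($W = 21 + 7 \left(-1 - 6\right) = 21 + 7 \left(-7\right) = 21 - 49 = -28$)
$F W x = 13 \left(-28\right) \left(-4\right) = \left(-364\right) \left(-4\right) = 1456$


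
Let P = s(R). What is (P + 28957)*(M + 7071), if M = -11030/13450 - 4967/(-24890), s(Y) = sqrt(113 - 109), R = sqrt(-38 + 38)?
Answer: 1370892692801541/6695410 ≈ 2.0475e+8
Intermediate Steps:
R = 0 (R = sqrt(0) = 0)
s(Y) = 2 (s(Y) = sqrt(4) = 2)
P = 2
M = -4154611/6695410 (M = -11030*1/13450 - 4967*(-1/24890) = -1103/1345 + 4967/24890 = -4154611/6695410 ≈ -0.62052)
(P + 28957)*(M + 7071) = (2 + 28957)*(-4154611/6695410 + 7071) = 28959*(47339089499/6695410) = 1370892692801541/6695410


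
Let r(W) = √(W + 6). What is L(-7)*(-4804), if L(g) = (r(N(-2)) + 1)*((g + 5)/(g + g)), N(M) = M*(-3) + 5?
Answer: -4804/7 - 4804*√17/7 ≈ -3515.9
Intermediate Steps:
N(M) = 5 - 3*M (N(M) = -3*M + 5 = 5 - 3*M)
r(W) = √(6 + W)
L(g) = (1 + √17)*(5 + g)/(2*g) (L(g) = (√(6 + (5 - 3*(-2))) + 1)*((g + 5)/(g + g)) = (√(6 + (5 + 6)) + 1)*((5 + g)/((2*g))) = (√(6 + 11) + 1)*((5 + g)*(1/(2*g))) = (√17 + 1)*((5 + g)/(2*g)) = (1 + √17)*((5 + g)/(2*g)) = (1 + √17)*(5 + g)/(2*g))
L(-7)*(-4804) = ((½)*(5 + 5*√17 - 7*(1 + √17))/(-7))*(-4804) = ((½)*(-⅐)*(5 + 5*√17 + (-7 - 7*√17)))*(-4804) = ((½)*(-⅐)*(-2 - 2*√17))*(-4804) = (⅐ + √17/7)*(-4804) = -4804/7 - 4804*√17/7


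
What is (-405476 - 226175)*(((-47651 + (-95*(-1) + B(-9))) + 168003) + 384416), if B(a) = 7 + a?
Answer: -318895955511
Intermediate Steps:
(-405476 - 226175)*(((-47651 + (-95*(-1) + B(-9))) + 168003) + 384416) = (-405476 - 226175)*(((-47651 + (-95*(-1) + (7 - 9))) + 168003) + 384416) = -631651*(((-47651 + (95 - 2)) + 168003) + 384416) = -631651*(((-47651 + 93) + 168003) + 384416) = -631651*((-47558 + 168003) + 384416) = -631651*(120445 + 384416) = -631651*504861 = -318895955511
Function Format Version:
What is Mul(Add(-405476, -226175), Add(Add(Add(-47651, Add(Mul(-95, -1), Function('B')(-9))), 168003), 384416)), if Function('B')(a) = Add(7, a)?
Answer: -318895955511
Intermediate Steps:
Mul(Add(-405476, -226175), Add(Add(Add(-47651, Add(Mul(-95, -1), Function('B')(-9))), 168003), 384416)) = Mul(Add(-405476, -226175), Add(Add(Add(-47651, Add(Mul(-95, -1), Add(7, -9))), 168003), 384416)) = Mul(-631651, Add(Add(Add(-47651, Add(95, -2)), 168003), 384416)) = Mul(-631651, Add(Add(Add(-47651, 93), 168003), 384416)) = Mul(-631651, Add(Add(-47558, 168003), 384416)) = Mul(-631651, Add(120445, 384416)) = Mul(-631651, 504861) = -318895955511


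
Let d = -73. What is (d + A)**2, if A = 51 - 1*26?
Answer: 2304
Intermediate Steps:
A = 25 (A = 51 - 26 = 25)
(d + A)**2 = (-73 + 25)**2 = (-48)**2 = 2304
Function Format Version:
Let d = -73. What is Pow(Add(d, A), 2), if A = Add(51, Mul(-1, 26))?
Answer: 2304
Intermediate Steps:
A = 25 (A = Add(51, -26) = 25)
Pow(Add(d, A), 2) = Pow(Add(-73, 25), 2) = Pow(-48, 2) = 2304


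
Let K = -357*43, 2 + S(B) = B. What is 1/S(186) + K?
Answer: -2824583/184 ≈ -15351.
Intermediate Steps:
S(B) = -2 + B
K = -15351
1/S(186) + K = 1/(-2 + 186) - 15351 = 1/184 - 15351 = -2824583/184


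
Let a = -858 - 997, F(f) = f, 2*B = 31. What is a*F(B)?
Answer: -57505/2 ≈ -28753.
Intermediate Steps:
B = 31/2 (B = (½)*31 = 31/2 ≈ 15.500)
a = -1855
a*F(B) = -1855*31/2 = -57505/2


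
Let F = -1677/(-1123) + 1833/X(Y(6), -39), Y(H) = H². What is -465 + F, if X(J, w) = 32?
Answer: -14598117/35936 ≈ -406.23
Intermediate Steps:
F = 2112123/35936 (F = -1677/(-1123) + 1833/32 = -1677*(-1/1123) + 1833*(1/32) = 1677/1123 + 1833/32 = 2112123/35936 ≈ 58.775)
-465 + F = -465 + 2112123/35936 = -14598117/35936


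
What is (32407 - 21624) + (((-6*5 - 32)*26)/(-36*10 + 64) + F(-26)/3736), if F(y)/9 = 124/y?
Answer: 9693494667/898508 ≈ 10788.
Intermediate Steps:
F(y) = 1116/y (F(y) = 9*(124/y) = 1116/y)
(32407 - 21624) + (((-6*5 - 32)*26)/(-36*10 + 64) + F(-26)/3736) = (32407 - 21624) + (((-6*5 - 32)*26)/(-36*10 + 64) + (1116/(-26))/3736) = 10783 + (((-30 - 32)*26)/(-360 + 64) + (1116*(-1/26))*(1/3736)) = 10783 + (-62*26/(-296) - 558/13*1/3736) = 10783 + (-1612*(-1/296) - 279/24284) = 10783 + (403/74 - 279/24284) = 10783 + 4882903/898508 = 9693494667/898508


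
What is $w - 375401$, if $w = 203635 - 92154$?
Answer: $-263920$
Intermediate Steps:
$w = 111481$
$w - 375401 = 111481 - 375401 = -263920$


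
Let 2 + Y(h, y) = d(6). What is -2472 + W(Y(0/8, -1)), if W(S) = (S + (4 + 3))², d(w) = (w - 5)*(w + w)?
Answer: -2183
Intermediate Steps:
d(w) = 2*w*(-5 + w) (d(w) = (-5 + w)*(2*w) = 2*w*(-5 + w))
Y(h, y) = 10 (Y(h, y) = -2 + 2*6*(-5 + 6) = -2 + 2*6*1 = -2 + 12 = 10)
W(S) = (7 + S)² (W(S) = (S + 7)² = (7 + S)²)
-2472 + W(Y(0/8, -1)) = -2472 + (7 + 10)² = -2472 + 17² = -2472 + 289 = -2183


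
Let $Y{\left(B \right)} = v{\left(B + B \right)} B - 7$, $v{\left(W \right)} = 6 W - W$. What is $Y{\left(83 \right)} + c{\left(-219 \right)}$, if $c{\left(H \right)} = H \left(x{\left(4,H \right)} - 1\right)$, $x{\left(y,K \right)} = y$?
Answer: $68226$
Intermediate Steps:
$v{\left(W \right)} = 5 W$
$c{\left(H \right)} = 3 H$ ($c{\left(H \right)} = H \left(4 - 1\right) = H 3 = 3 H$)
$Y{\left(B \right)} = -7 + 10 B^{2}$ ($Y{\left(B \right)} = 5 \left(B + B\right) B - 7 = 5 \cdot 2 B B - 7 = 10 B B - 7 = 10 B^{2} - 7 = -7 + 10 B^{2}$)
$Y{\left(83 \right)} + c{\left(-219 \right)} = \left(-7 + 10 \cdot 83^{2}\right) + 3 \left(-219\right) = \left(-7 + 10 \cdot 6889\right) - 657 = \left(-7 + 68890\right) - 657 = 68883 - 657 = 68226$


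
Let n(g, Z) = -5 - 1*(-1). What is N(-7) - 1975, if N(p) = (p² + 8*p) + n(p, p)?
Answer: -1986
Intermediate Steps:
n(g, Z) = -4 (n(g, Z) = -5 + 1 = -4)
N(p) = -4 + p² + 8*p (N(p) = (p² + 8*p) - 4 = -4 + p² + 8*p)
N(-7) - 1975 = (-4 + (-7)² + 8*(-7)) - 1975 = (-4 + 49 - 56) - 1975 = -11 - 1975 = -1986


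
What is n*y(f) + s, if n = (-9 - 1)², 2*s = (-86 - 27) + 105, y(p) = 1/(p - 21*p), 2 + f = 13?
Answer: -49/11 ≈ -4.4545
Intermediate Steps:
f = 11 (f = -2 + 13 = 11)
y(p) = -1/(20*p) (y(p) = 1/(-20*p) = -1/(20*p))
s = -4 (s = ((-86 - 27) + 105)/2 = (-113 + 105)/2 = (½)*(-8) = -4)
n = 100 (n = (-10)² = 100)
n*y(f) + s = 100*(-1/20/11) - 4 = 100*(-1/20*1/11) - 4 = 100*(-1/220) - 4 = -5/11 - 4 = -49/11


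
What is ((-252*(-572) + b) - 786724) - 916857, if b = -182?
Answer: -1559619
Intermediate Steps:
((-252*(-572) + b) - 786724) - 916857 = ((-252*(-572) - 182) - 786724) - 916857 = ((144144 - 182) - 786724) - 916857 = (143962 - 786724) - 916857 = -642762 - 916857 = -1559619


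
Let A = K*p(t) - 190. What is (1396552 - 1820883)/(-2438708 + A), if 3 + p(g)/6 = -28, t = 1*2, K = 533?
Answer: 424331/2538036 ≈ 0.16719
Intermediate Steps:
t = 2
p(g) = -186 (p(g) = -18 + 6*(-28) = -18 - 168 = -186)
A = -99328 (A = 533*(-186) - 190 = -99138 - 190 = -99328)
(1396552 - 1820883)/(-2438708 + A) = (1396552 - 1820883)/(-2438708 - 99328) = -424331/(-2538036) = -424331*(-1/2538036) = 424331/2538036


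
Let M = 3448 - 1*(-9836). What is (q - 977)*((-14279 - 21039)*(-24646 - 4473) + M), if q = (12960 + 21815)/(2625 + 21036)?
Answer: -23738431449970772/23661 ≈ -1.0033e+12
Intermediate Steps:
q = 34775/23661 ≈ 1.4697
M = 13284 (M = 3448 + 9836 = 13284)
(q - 977)*((-14279 - 21039)*(-24646 - 4473) + M) = (34775/23661 - 977)*((-14279 - 21039)*(-24646 - 4473) + 13284) = -23082022*(-35318*(-29119) + 13284)/23661 = -23082022*(1028424842 + 13284)/23661 = -23082022/23661*1028438126 = -23738431449970772/23661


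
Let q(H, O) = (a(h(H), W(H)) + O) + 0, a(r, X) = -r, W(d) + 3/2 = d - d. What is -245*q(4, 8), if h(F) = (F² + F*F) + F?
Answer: 6860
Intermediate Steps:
W(d) = -3/2 (W(d) = -3/2 + (d - d) = -3/2 + 0 = -3/2)
h(F) = F + 2*F² (h(F) = (F² + F²) + F = 2*F² + F = F + 2*F²)
q(H, O) = O - H*(1 + 2*H) (q(H, O) = (-H*(1 + 2*H) + O) + 0 = (O - H*(1 + 2*H)) + 0 = O - H*(1 + 2*H))
-245*q(4, 8) = -245*(8 - 1*4*(1 + 2*4)) = -245*(8 - 1*4*(1 + 8)) = -245*(8 - 1*4*9) = -245*(8 - 36) = -245*(-28) = 6860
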